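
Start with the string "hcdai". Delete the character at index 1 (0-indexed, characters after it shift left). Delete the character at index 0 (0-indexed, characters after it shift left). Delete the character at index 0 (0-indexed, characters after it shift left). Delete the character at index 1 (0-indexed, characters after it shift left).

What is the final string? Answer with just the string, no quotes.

Answer: a

Derivation:
Applying each edit step by step:
Start: "hcdai"
Op 1 (delete idx 1 = 'c'): "hcdai" -> "hdai"
Op 2 (delete idx 0 = 'h'): "hdai" -> "dai"
Op 3 (delete idx 0 = 'd'): "dai" -> "ai"
Op 4 (delete idx 1 = 'i'): "ai" -> "a"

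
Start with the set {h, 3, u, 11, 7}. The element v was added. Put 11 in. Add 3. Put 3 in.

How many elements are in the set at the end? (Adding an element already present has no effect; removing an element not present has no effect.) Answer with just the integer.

Tracking the set through each operation:
Start: {11, 3, 7, h, u}
Event 1 (add v): added. Set: {11, 3, 7, h, u, v}
Event 2 (add 11): already present, no change. Set: {11, 3, 7, h, u, v}
Event 3 (add 3): already present, no change. Set: {11, 3, 7, h, u, v}
Event 4 (add 3): already present, no change. Set: {11, 3, 7, h, u, v}

Final set: {11, 3, 7, h, u, v} (size 6)

Answer: 6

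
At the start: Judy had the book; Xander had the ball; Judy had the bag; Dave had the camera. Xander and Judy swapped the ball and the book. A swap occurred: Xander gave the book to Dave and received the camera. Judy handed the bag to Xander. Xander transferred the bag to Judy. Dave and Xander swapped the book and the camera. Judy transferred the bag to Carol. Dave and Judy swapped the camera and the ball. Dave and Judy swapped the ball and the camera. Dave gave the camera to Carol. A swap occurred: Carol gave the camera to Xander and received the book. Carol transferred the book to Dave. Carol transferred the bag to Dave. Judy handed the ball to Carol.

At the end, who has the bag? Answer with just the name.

Answer: Dave

Derivation:
Tracking all object holders:
Start: book:Judy, ball:Xander, bag:Judy, camera:Dave
Event 1 (swap ball<->book: now ball:Judy, book:Xander). State: book:Xander, ball:Judy, bag:Judy, camera:Dave
Event 2 (swap book<->camera: now book:Dave, camera:Xander). State: book:Dave, ball:Judy, bag:Judy, camera:Xander
Event 3 (give bag: Judy -> Xander). State: book:Dave, ball:Judy, bag:Xander, camera:Xander
Event 4 (give bag: Xander -> Judy). State: book:Dave, ball:Judy, bag:Judy, camera:Xander
Event 5 (swap book<->camera: now book:Xander, camera:Dave). State: book:Xander, ball:Judy, bag:Judy, camera:Dave
Event 6 (give bag: Judy -> Carol). State: book:Xander, ball:Judy, bag:Carol, camera:Dave
Event 7 (swap camera<->ball: now camera:Judy, ball:Dave). State: book:Xander, ball:Dave, bag:Carol, camera:Judy
Event 8 (swap ball<->camera: now ball:Judy, camera:Dave). State: book:Xander, ball:Judy, bag:Carol, camera:Dave
Event 9 (give camera: Dave -> Carol). State: book:Xander, ball:Judy, bag:Carol, camera:Carol
Event 10 (swap camera<->book: now camera:Xander, book:Carol). State: book:Carol, ball:Judy, bag:Carol, camera:Xander
Event 11 (give book: Carol -> Dave). State: book:Dave, ball:Judy, bag:Carol, camera:Xander
Event 12 (give bag: Carol -> Dave). State: book:Dave, ball:Judy, bag:Dave, camera:Xander
Event 13 (give ball: Judy -> Carol). State: book:Dave, ball:Carol, bag:Dave, camera:Xander

Final state: book:Dave, ball:Carol, bag:Dave, camera:Xander
The bag is held by Dave.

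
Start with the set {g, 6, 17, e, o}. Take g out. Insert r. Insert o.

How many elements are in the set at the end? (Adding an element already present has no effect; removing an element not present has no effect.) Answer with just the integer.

Tracking the set through each operation:
Start: {17, 6, e, g, o}
Event 1 (remove g): removed. Set: {17, 6, e, o}
Event 2 (add r): added. Set: {17, 6, e, o, r}
Event 3 (add o): already present, no change. Set: {17, 6, e, o, r}

Final set: {17, 6, e, o, r} (size 5)

Answer: 5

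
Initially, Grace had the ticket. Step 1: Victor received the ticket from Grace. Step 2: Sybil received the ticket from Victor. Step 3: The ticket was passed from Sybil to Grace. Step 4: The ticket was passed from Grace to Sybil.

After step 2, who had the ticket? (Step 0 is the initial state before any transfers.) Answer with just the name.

Tracking the ticket holder through step 2:
After step 0 (start): Grace
After step 1: Victor
After step 2: Sybil

At step 2, the holder is Sybil.

Answer: Sybil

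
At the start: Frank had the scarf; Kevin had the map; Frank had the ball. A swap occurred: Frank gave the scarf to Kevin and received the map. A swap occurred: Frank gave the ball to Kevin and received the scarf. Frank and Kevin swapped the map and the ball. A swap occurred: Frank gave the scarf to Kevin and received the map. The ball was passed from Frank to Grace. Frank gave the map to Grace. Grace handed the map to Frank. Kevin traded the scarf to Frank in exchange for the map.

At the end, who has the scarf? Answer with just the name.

Tracking all object holders:
Start: scarf:Frank, map:Kevin, ball:Frank
Event 1 (swap scarf<->map: now scarf:Kevin, map:Frank). State: scarf:Kevin, map:Frank, ball:Frank
Event 2 (swap ball<->scarf: now ball:Kevin, scarf:Frank). State: scarf:Frank, map:Frank, ball:Kevin
Event 3 (swap map<->ball: now map:Kevin, ball:Frank). State: scarf:Frank, map:Kevin, ball:Frank
Event 4 (swap scarf<->map: now scarf:Kevin, map:Frank). State: scarf:Kevin, map:Frank, ball:Frank
Event 5 (give ball: Frank -> Grace). State: scarf:Kevin, map:Frank, ball:Grace
Event 6 (give map: Frank -> Grace). State: scarf:Kevin, map:Grace, ball:Grace
Event 7 (give map: Grace -> Frank). State: scarf:Kevin, map:Frank, ball:Grace
Event 8 (swap scarf<->map: now scarf:Frank, map:Kevin). State: scarf:Frank, map:Kevin, ball:Grace

Final state: scarf:Frank, map:Kevin, ball:Grace
The scarf is held by Frank.

Answer: Frank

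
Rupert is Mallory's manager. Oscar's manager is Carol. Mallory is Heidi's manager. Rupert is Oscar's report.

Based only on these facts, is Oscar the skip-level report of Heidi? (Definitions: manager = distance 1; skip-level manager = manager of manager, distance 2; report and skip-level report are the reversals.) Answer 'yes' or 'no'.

Reconstructing the manager chain from the given facts:
  Carol -> Oscar -> Rupert -> Mallory -> Heidi
(each arrow means 'manager of the next')
Positions in the chain (0 = top):
  position of Carol: 0
  position of Oscar: 1
  position of Rupert: 2
  position of Mallory: 3
  position of Heidi: 4

Oscar is at position 1, Heidi is at position 4; signed distance (j - i) = 3.
'skip-level report' requires j - i = -2. Actual distance is 3, so the relation does NOT hold.

Answer: no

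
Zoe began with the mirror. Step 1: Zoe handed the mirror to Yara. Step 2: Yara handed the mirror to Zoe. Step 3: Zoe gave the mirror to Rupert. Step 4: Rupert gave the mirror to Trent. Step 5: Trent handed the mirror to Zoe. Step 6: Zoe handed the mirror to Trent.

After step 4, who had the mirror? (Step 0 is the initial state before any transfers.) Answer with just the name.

Answer: Trent

Derivation:
Tracking the mirror holder through step 4:
After step 0 (start): Zoe
After step 1: Yara
After step 2: Zoe
After step 3: Rupert
After step 4: Trent

At step 4, the holder is Trent.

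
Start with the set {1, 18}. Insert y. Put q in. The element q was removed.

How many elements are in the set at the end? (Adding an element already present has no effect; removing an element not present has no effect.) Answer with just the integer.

Tracking the set through each operation:
Start: {1, 18}
Event 1 (add y): added. Set: {1, 18, y}
Event 2 (add q): added. Set: {1, 18, q, y}
Event 3 (remove q): removed. Set: {1, 18, y}

Final set: {1, 18, y} (size 3)

Answer: 3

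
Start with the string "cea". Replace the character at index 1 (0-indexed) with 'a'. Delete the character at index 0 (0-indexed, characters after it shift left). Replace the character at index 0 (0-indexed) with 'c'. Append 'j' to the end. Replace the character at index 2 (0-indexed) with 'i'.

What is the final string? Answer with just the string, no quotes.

Applying each edit step by step:
Start: "cea"
Op 1 (replace idx 1: 'e' -> 'a'): "cea" -> "caa"
Op 2 (delete idx 0 = 'c'): "caa" -> "aa"
Op 3 (replace idx 0: 'a' -> 'c'): "aa" -> "ca"
Op 4 (append 'j'): "ca" -> "caj"
Op 5 (replace idx 2: 'j' -> 'i'): "caj" -> "cai"

Answer: cai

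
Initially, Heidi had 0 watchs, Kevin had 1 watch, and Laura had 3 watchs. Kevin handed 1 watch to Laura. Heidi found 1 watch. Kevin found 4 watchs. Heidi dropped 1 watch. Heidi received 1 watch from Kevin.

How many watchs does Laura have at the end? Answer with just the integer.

Tracking counts step by step:
Start: Heidi=0, Kevin=1, Laura=3
Event 1 (Kevin -> Laura, 1): Kevin: 1 -> 0, Laura: 3 -> 4. State: Heidi=0, Kevin=0, Laura=4
Event 2 (Heidi +1): Heidi: 0 -> 1. State: Heidi=1, Kevin=0, Laura=4
Event 3 (Kevin +4): Kevin: 0 -> 4. State: Heidi=1, Kevin=4, Laura=4
Event 4 (Heidi -1): Heidi: 1 -> 0. State: Heidi=0, Kevin=4, Laura=4
Event 5 (Kevin -> Heidi, 1): Kevin: 4 -> 3, Heidi: 0 -> 1. State: Heidi=1, Kevin=3, Laura=4

Laura's final count: 4

Answer: 4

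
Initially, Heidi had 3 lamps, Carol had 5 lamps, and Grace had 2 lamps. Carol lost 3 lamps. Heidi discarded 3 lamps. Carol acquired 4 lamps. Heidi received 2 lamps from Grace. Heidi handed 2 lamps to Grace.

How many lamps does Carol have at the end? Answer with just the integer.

Tracking counts step by step:
Start: Heidi=3, Carol=5, Grace=2
Event 1 (Carol -3): Carol: 5 -> 2. State: Heidi=3, Carol=2, Grace=2
Event 2 (Heidi -3): Heidi: 3 -> 0. State: Heidi=0, Carol=2, Grace=2
Event 3 (Carol +4): Carol: 2 -> 6. State: Heidi=0, Carol=6, Grace=2
Event 4 (Grace -> Heidi, 2): Grace: 2 -> 0, Heidi: 0 -> 2. State: Heidi=2, Carol=6, Grace=0
Event 5 (Heidi -> Grace, 2): Heidi: 2 -> 0, Grace: 0 -> 2. State: Heidi=0, Carol=6, Grace=2

Carol's final count: 6

Answer: 6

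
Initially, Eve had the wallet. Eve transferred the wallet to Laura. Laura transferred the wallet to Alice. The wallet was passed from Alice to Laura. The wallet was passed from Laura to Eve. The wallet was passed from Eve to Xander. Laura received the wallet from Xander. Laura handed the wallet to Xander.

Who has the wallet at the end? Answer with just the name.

Answer: Xander

Derivation:
Tracking the wallet through each event:
Start: Eve has the wallet.
After event 1: Laura has the wallet.
After event 2: Alice has the wallet.
After event 3: Laura has the wallet.
After event 4: Eve has the wallet.
After event 5: Xander has the wallet.
After event 6: Laura has the wallet.
After event 7: Xander has the wallet.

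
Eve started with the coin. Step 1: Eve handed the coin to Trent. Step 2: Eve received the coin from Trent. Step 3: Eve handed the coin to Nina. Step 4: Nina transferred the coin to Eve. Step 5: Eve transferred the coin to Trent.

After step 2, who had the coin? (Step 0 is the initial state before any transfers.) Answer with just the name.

Tracking the coin holder through step 2:
After step 0 (start): Eve
After step 1: Trent
After step 2: Eve

At step 2, the holder is Eve.

Answer: Eve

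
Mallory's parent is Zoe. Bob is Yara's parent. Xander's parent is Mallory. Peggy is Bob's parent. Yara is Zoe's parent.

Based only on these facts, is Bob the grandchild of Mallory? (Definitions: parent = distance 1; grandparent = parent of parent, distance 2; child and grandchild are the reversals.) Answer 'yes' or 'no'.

Reconstructing the parent chain from the given facts:
  Peggy -> Bob -> Yara -> Zoe -> Mallory -> Xander
(each arrow means 'parent of the next')
Positions in the chain (0 = top):
  position of Peggy: 0
  position of Bob: 1
  position of Yara: 2
  position of Zoe: 3
  position of Mallory: 4
  position of Xander: 5

Bob is at position 1, Mallory is at position 4; signed distance (j - i) = 3.
'grandchild' requires j - i = -2. Actual distance is 3, so the relation does NOT hold.

Answer: no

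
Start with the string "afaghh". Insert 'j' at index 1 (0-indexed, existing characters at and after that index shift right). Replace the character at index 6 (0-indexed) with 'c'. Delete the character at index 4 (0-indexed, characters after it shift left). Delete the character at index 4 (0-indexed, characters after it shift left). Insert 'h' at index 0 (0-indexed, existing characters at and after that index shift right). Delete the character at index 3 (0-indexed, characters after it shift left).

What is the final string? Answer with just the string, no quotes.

Answer: hajac

Derivation:
Applying each edit step by step:
Start: "afaghh"
Op 1 (insert 'j' at idx 1): "afaghh" -> "ajfaghh"
Op 2 (replace idx 6: 'h' -> 'c'): "ajfaghh" -> "ajfaghc"
Op 3 (delete idx 4 = 'g'): "ajfaghc" -> "ajfahc"
Op 4 (delete idx 4 = 'h'): "ajfahc" -> "ajfac"
Op 5 (insert 'h' at idx 0): "ajfac" -> "hajfac"
Op 6 (delete idx 3 = 'f'): "hajfac" -> "hajac"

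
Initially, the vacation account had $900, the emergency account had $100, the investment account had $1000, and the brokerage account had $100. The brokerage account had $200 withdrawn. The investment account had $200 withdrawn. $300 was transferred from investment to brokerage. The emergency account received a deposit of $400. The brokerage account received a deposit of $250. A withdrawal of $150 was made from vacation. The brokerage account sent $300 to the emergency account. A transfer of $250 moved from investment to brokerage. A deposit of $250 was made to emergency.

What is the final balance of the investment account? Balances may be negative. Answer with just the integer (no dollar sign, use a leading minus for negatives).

Tracking account balances step by step:
Start: vacation=900, emergency=100, investment=1000, brokerage=100
Event 1 (withdraw 200 from brokerage): brokerage: 100 - 200 = -100. Balances: vacation=900, emergency=100, investment=1000, brokerage=-100
Event 2 (withdraw 200 from investment): investment: 1000 - 200 = 800. Balances: vacation=900, emergency=100, investment=800, brokerage=-100
Event 3 (transfer 300 investment -> brokerage): investment: 800 - 300 = 500, brokerage: -100 + 300 = 200. Balances: vacation=900, emergency=100, investment=500, brokerage=200
Event 4 (deposit 400 to emergency): emergency: 100 + 400 = 500. Balances: vacation=900, emergency=500, investment=500, brokerage=200
Event 5 (deposit 250 to brokerage): brokerage: 200 + 250 = 450. Balances: vacation=900, emergency=500, investment=500, brokerage=450
Event 6 (withdraw 150 from vacation): vacation: 900 - 150 = 750. Balances: vacation=750, emergency=500, investment=500, brokerage=450
Event 7 (transfer 300 brokerage -> emergency): brokerage: 450 - 300 = 150, emergency: 500 + 300 = 800. Balances: vacation=750, emergency=800, investment=500, brokerage=150
Event 8 (transfer 250 investment -> brokerage): investment: 500 - 250 = 250, brokerage: 150 + 250 = 400. Balances: vacation=750, emergency=800, investment=250, brokerage=400
Event 9 (deposit 250 to emergency): emergency: 800 + 250 = 1050. Balances: vacation=750, emergency=1050, investment=250, brokerage=400

Final balance of investment: 250

Answer: 250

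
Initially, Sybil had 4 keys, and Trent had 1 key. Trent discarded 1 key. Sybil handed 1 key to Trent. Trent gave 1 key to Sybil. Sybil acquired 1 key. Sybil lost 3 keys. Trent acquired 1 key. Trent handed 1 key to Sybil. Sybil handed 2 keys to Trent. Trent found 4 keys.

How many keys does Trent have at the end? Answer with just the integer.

Answer: 6

Derivation:
Tracking counts step by step:
Start: Sybil=4, Trent=1
Event 1 (Trent -1): Trent: 1 -> 0. State: Sybil=4, Trent=0
Event 2 (Sybil -> Trent, 1): Sybil: 4 -> 3, Trent: 0 -> 1. State: Sybil=3, Trent=1
Event 3 (Trent -> Sybil, 1): Trent: 1 -> 0, Sybil: 3 -> 4. State: Sybil=4, Trent=0
Event 4 (Sybil +1): Sybil: 4 -> 5. State: Sybil=5, Trent=0
Event 5 (Sybil -3): Sybil: 5 -> 2. State: Sybil=2, Trent=0
Event 6 (Trent +1): Trent: 0 -> 1. State: Sybil=2, Trent=1
Event 7 (Trent -> Sybil, 1): Trent: 1 -> 0, Sybil: 2 -> 3. State: Sybil=3, Trent=0
Event 8 (Sybil -> Trent, 2): Sybil: 3 -> 1, Trent: 0 -> 2. State: Sybil=1, Trent=2
Event 9 (Trent +4): Trent: 2 -> 6. State: Sybil=1, Trent=6

Trent's final count: 6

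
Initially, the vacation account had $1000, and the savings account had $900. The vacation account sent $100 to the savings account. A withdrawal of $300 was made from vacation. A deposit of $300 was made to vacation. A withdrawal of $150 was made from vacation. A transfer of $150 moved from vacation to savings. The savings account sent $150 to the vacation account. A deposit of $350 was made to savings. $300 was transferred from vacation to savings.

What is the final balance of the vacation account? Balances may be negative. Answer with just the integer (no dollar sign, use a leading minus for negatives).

Tracking account balances step by step:
Start: vacation=1000, savings=900
Event 1 (transfer 100 vacation -> savings): vacation: 1000 - 100 = 900, savings: 900 + 100 = 1000. Balances: vacation=900, savings=1000
Event 2 (withdraw 300 from vacation): vacation: 900 - 300 = 600. Balances: vacation=600, savings=1000
Event 3 (deposit 300 to vacation): vacation: 600 + 300 = 900. Balances: vacation=900, savings=1000
Event 4 (withdraw 150 from vacation): vacation: 900 - 150 = 750. Balances: vacation=750, savings=1000
Event 5 (transfer 150 vacation -> savings): vacation: 750 - 150 = 600, savings: 1000 + 150 = 1150. Balances: vacation=600, savings=1150
Event 6 (transfer 150 savings -> vacation): savings: 1150 - 150 = 1000, vacation: 600 + 150 = 750. Balances: vacation=750, savings=1000
Event 7 (deposit 350 to savings): savings: 1000 + 350 = 1350. Balances: vacation=750, savings=1350
Event 8 (transfer 300 vacation -> savings): vacation: 750 - 300 = 450, savings: 1350 + 300 = 1650. Balances: vacation=450, savings=1650

Final balance of vacation: 450

Answer: 450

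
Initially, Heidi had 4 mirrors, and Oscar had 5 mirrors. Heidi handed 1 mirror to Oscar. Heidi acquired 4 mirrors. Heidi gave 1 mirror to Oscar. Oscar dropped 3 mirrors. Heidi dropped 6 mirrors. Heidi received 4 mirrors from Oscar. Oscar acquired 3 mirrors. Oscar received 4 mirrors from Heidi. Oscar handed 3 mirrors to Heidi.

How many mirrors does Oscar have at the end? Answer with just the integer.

Answer: 4

Derivation:
Tracking counts step by step:
Start: Heidi=4, Oscar=5
Event 1 (Heidi -> Oscar, 1): Heidi: 4 -> 3, Oscar: 5 -> 6. State: Heidi=3, Oscar=6
Event 2 (Heidi +4): Heidi: 3 -> 7. State: Heidi=7, Oscar=6
Event 3 (Heidi -> Oscar, 1): Heidi: 7 -> 6, Oscar: 6 -> 7. State: Heidi=6, Oscar=7
Event 4 (Oscar -3): Oscar: 7 -> 4. State: Heidi=6, Oscar=4
Event 5 (Heidi -6): Heidi: 6 -> 0. State: Heidi=0, Oscar=4
Event 6 (Oscar -> Heidi, 4): Oscar: 4 -> 0, Heidi: 0 -> 4. State: Heidi=4, Oscar=0
Event 7 (Oscar +3): Oscar: 0 -> 3. State: Heidi=4, Oscar=3
Event 8 (Heidi -> Oscar, 4): Heidi: 4 -> 0, Oscar: 3 -> 7. State: Heidi=0, Oscar=7
Event 9 (Oscar -> Heidi, 3): Oscar: 7 -> 4, Heidi: 0 -> 3. State: Heidi=3, Oscar=4

Oscar's final count: 4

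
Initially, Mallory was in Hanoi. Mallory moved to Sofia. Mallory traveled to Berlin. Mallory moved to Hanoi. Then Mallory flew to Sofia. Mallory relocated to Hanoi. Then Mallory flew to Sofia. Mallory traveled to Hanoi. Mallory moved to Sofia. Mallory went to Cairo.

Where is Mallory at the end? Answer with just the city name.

Tracking Mallory's location:
Start: Mallory is in Hanoi.
After move 1: Hanoi -> Sofia. Mallory is in Sofia.
After move 2: Sofia -> Berlin. Mallory is in Berlin.
After move 3: Berlin -> Hanoi. Mallory is in Hanoi.
After move 4: Hanoi -> Sofia. Mallory is in Sofia.
After move 5: Sofia -> Hanoi. Mallory is in Hanoi.
After move 6: Hanoi -> Sofia. Mallory is in Sofia.
After move 7: Sofia -> Hanoi. Mallory is in Hanoi.
After move 8: Hanoi -> Sofia. Mallory is in Sofia.
After move 9: Sofia -> Cairo. Mallory is in Cairo.

Answer: Cairo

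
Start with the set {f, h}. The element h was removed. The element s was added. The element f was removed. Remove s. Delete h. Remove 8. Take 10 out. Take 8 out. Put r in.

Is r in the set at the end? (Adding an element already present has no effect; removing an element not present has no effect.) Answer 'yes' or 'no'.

Tracking the set through each operation:
Start: {f, h}
Event 1 (remove h): removed. Set: {f}
Event 2 (add s): added. Set: {f, s}
Event 3 (remove f): removed. Set: {s}
Event 4 (remove s): removed. Set: {}
Event 5 (remove h): not present, no change. Set: {}
Event 6 (remove 8): not present, no change. Set: {}
Event 7 (remove 10): not present, no change. Set: {}
Event 8 (remove 8): not present, no change. Set: {}
Event 9 (add r): added. Set: {r}

Final set: {r} (size 1)
r is in the final set.

Answer: yes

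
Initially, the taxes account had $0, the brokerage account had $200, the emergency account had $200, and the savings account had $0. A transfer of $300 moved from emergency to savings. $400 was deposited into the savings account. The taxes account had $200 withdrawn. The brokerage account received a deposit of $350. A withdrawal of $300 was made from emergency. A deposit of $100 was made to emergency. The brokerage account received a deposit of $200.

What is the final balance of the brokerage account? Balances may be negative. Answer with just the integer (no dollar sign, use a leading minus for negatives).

Tracking account balances step by step:
Start: taxes=0, brokerage=200, emergency=200, savings=0
Event 1 (transfer 300 emergency -> savings): emergency: 200 - 300 = -100, savings: 0 + 300 = 300. Balances: taxes=0, brokerage=200, emergency=-100, savings=300
Event 2 (deposit 400 to savings): savings: 300 + 400 = 700. Balances: taxes=0, brokerage=200, emergency=-100, savings=700
Event 3 (withdraw 200 from taxes): taxes: 0 - 200 = -200. Balances: taxes=-200, brokerage=200, emergency=-100, savings=700
Event 4 (deposit 350 to brokerage): brokerage: 200 + 350 = 550. Balances: taxes=-200, brokerage=550, emergency=-100, savings=700
Event 5 (withdraw 300 from emergency): emergency: -100 - 300 = -400. Balances: taxes=-200, brokerage=550, emergency=-400, savings=700
Event 6 (deposit 100 to emergency): emergency: -400 + 100 = -300. Balances: taxes=-200, brokerage=550, emergency=-300, savings=700
Event 7 (deposit 200 to brokerage): brokerage: 550 + 200 = 750. Balances: taxes=-200, brokerage=750, emergency=-300, savings=700

Final balance of brokerage: 750

Answer: 750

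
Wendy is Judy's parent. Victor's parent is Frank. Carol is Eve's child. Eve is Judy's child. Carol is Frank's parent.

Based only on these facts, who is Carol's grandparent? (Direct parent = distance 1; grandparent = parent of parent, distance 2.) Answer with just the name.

Answer: Judy

Derivation:
Reconstructing the parent chain from the given facts:
  Wendy -> Judy -> Eve -> Carol -> Frank -> Victor
(each arrow means 'parent of the next')
Positions in the chain (0 = top):
  position of Wendy: 0
  position of Judy: 1
  position of Eve: 2
  position of Carol: 3
  position of Frank: 4
  position of Victor: 5

Carol is at position 3; the grandparent is 2 steps up the chain, i.e. position 1: Judy.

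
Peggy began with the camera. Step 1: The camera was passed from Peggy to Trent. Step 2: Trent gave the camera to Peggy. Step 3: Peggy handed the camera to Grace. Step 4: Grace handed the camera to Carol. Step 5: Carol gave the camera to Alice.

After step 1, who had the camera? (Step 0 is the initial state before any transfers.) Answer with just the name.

Tracking the camera holder through step 1:
After step 0 (start): Peggy
After step 1: Trent

At step 1, the holder is Trent.

Answer: Trent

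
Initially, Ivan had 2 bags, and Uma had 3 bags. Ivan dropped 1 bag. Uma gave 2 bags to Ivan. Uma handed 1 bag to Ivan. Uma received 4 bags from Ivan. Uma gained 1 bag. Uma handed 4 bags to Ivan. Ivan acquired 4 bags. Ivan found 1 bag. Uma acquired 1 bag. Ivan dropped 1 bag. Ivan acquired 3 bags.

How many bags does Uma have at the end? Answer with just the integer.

Tracking counts step by step:
Start: Ivan=2, Uma=3
Event 1 (Ivan -1): Ivan: 2 -> 1. State: Ivan=1, Uma=3
Event 2 (Uma -> Ivan, 2): Uma: 3 -> 1, Ivan: 1 -> 3. State: Ivan=3, Uma=1
Event 3 (Uma -> Ivan, 1): Uma: 1 -> 0, Ivan: 3 -> 4. State: Ivan=4, Uma=0
Event 4 (Ivan -> Uma, 4): Ivan: 4 -> 0, Uma: 0 -> 4. State: Ivan=0, Uma=4
Event 5 (Uma +1): Uma: 4 -> 5. State: Ivan=0, Uma=5
Event 6 (Uma -> Ivan, 4): Uma: 5 -> 1, Ivan: 0 -> 4. State: Ivan=4, Uma=1
Event 7 (Ivan +4): Ivan: 4 -> 8. State: Ivan=8, Uma=1
Event 8 (Ivan +1): Ivan: 8 -> 9. State: Ivan=9, Uma=1
Event 9 (Uma +1): Uma: 1 -> 2. State: Ivan=9, Uma=2
Event 10 (Ivan -1): Ivan: 9 -> 8. State: Ivan=8, Uma=2
Event 11 (Ivan +3): Ivan: 8 -> 11. State: Ivan=11, Uma=2

Uma's final count: 2

Answer: 2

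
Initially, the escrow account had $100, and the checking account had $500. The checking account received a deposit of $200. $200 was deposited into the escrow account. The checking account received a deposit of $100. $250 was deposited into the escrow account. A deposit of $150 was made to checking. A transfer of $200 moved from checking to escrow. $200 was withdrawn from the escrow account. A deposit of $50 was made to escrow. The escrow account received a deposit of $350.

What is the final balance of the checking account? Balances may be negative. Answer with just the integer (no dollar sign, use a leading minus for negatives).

Answer: 750

Derivation:
Tracking account balances step by step:
Start: escrow=100, checking=500
Event 1 (deposit 200 to checking): checking: 500 + 200 = 700. Balances: escrow=100, checking=700
Event 2 (deposit 200 to escrow): escrow: 100 + 200 = 300. Balances: escrow=300, checking=700
Event 3 (deposit 100 to checking): checking: 700 + 100 = 800. Balances: escrow=300, checking=800
Event 4 (deposit 250 to escrow): escrow: 300 + 250 = 550. Balances: escrow=550, checking=800
Event 5 (deposit 150 to checking): checking: 800 + 150 = 950. Balances: escrow=550, checking=950
Event 6 (transfer 200 checking -> escrow): checking: 950 - 200 = 750, escrow: 550 + 200 = 750. Balances: escrow=750, checking=750
Event 7 (withdraw 200 from escrow): escrow: 750 - 200 = 550. Balances: escrow=550, checking=750
Event 8 (deposit 50 to escrow): escrow: 550 + 50 = 600. Balances: escrow=600, checking=750
Event 9 (deposit 350 to escrow): escrow: 600 + 350 = 950. Balances: escrow=950, checking=750

Final balance of checking: 750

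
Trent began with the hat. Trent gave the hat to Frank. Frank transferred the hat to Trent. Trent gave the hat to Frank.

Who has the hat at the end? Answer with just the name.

Answer: Frank

Derivation:
Tracking the hat through each event:
Start: Trent has the hat.
After event 1: Frank has the hat.
After event 2: Trent has the hat.
After event 3: Frank has the hat.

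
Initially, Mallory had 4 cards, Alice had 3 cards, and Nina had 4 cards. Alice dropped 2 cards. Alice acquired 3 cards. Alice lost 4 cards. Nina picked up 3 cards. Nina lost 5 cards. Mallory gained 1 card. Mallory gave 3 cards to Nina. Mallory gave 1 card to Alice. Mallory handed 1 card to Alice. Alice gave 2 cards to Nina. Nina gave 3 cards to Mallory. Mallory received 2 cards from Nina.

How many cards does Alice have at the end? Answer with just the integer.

Tracking counts step by step:
Start: Mallory=4, Alice=3, Nina=4
Event 1 (Alice -2): Alice: 3 -> 1. State: Mallory=4, Alice=1, Nina=4
Event 2 (Alice +3): Alice: 1 -> 4. State: Mallory=4, Alice=4, Nina=4
Event 3 (Alice -4): Alice: 4 -> 0. State: Mallory=4, Alice=0, Nina=4
Event 4 (Nina +3): Nina: 4 -> 7. State: Mallory=4, Alice=0, Nina=7
Event 5 (Nina -5): Nina: 7 -> 2. State: Mallory=4, Alice=0, Nina=2
Event 6 (Mallory +1): Mallory: 4 -> 5. State: Mallory=5, Alice=0, Nina=2
Event 7 (Mallory -> Nina, 3): Mallory: 5 -> 2, Nina: 2 -> 5. State: Mallory=2, Alice=0, Nina=5
Event 8 (Mallory -> Alice, 1): Mallory: 2 -> 1, Alice: 0 -> 1. State: Mallory=1, Alice=1, Nina=5
Event 9 (Mallory -> Alice, 1): Mallory: 1 -> 0, Alice: 1 -> 2. State: Mallory=0, Alice=2, Nina=5
Event 10 (Alice -> Nina, 2): Alice: 2 -> 0, Nina: 5 -> 7. State: Mallory=0, Alice=0, Nina=7
Event 11 (Nina -> Mallory, 3): Nina: 7 -> 4, Mallory: 0 -> 3. State: Mallory=3, Alice=0, Nina=4
Event 12 (Nina -> Mallory, 2): Nina: 4 -> 2, Mallory: 3 -> 5. State: Mallory=5, Alice=0, Nina=2

Alice's final count: 0

Answer: 0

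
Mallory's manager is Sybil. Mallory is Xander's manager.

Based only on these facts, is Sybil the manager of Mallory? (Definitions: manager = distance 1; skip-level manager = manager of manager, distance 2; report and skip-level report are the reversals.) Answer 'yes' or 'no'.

Answer: yes

Derivation:
Reconstructing the manager chain from the given facts:
  Sybil -> Mallory -> Xander
(each arrow means 'manager of the next')
Positions in the chain (0 = top):
  position of Sybil: 0
  position of Mallory: 1
  position of Xander: 2

Sybil is at position 0, Mallory is at position 1; signed distance (j - i) = 1.
'manager' requires j - i = 1. Actual distance is 1, so the relation HOLDS.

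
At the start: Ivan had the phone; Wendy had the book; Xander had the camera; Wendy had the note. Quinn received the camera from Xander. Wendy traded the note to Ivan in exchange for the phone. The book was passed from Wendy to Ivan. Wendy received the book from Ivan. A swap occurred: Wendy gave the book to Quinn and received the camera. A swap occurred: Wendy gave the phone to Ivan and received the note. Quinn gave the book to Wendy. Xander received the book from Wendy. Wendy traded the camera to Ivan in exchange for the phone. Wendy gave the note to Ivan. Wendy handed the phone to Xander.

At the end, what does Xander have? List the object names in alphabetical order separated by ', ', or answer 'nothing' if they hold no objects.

Answer: book, phone

Derivation:
Tracking all object holders:
Start: phone:Ivan, book:Wendy, camera:Xander, note:Wendy
Event 1 (give camera: Xander -> Quinn). State: phone:Ivan, book:Wendy, camera:Quinn, note:Wendy
Event 2 (swap note<->phone: now note:Ivan, phone:Wendy). State: phone:Wendy, book:Wendy, camera:Quinn, note:Ivan
Event 3 (give book: Wendy -> Ivan). State: phone:Wendy, book:Ivan, camera:Quinn, note:Ivan
Event 4 (give book: Ivan -> Wendy). State: phone:Wendy, book:Wendy, camera:Quinn, note:Ivan
Event 5 (swap book<->camera: now book:Quinn, camera:Wendy). State: phone:Wendy, book:Quinn, camera:Wendy, note:Ivan
Event 6 (swap phone<->note: now phone:Ivan, note:Wendy). State: phone:Ivan, book:Quinn, camera:Wendy, note:Wendy
Event 7 (give book: Quinn -> Wendy). State: phone:Ivan, book:Wendy, camera:Wendy, note:Wendy
Event 8 (give book: Wendy -> Xander). State: phone:Ivan, book:Xander, camera:Wendy, note:Wendy
Event 9 (swap camera<->phone: now camera:Ivan, phone:Wendy). State: phone:Wendy, book:Xander, camera:Ivan, note:Wendy
Event 10 (give note: Wendy -> Ivan). State: phone:Wendy, book:Xander, camera:Ivan, note:Ivan
Event 11 (give phone: Wendy -> Xander). State: phone:Xander, book:Xander, camera:Ivan, note:Ivan

Final state: phone:Xander, book:Xander, camera:Ivan, note:Ivan
Xander holds: book, phone.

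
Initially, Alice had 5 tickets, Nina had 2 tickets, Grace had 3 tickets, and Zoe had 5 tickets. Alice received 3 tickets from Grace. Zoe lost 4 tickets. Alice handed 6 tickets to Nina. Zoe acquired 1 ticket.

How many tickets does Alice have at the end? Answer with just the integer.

Answer: 2

Derivation:
Tracking counts step by step:
Start: Alice=5, Nina=2, Grace=3, Zoe=5
Event 1 (Grace -> Alice, 3): Grace: 3 -> 0, Alice: 5 -> 8. State: Alice=8, Nina=2, Grace=0, Zoe=5
Event 2 (Zoe -4): Zoe: 5 -> 1. State: Alice=8, Nina=2, Grace=0, Zoe=1
Event 3 (Alice -> Nina, 6): Alice: 8 -> 2, Nina: 2 -> 8. State: Alice=2, Nina=8, Grace=0, Zoe=1
Event 4 (Zoe +1): Zoe: 1 -> 2. State: Alice=2, Nina=8, Grace=0, Zoe=2

Alice's final count: 2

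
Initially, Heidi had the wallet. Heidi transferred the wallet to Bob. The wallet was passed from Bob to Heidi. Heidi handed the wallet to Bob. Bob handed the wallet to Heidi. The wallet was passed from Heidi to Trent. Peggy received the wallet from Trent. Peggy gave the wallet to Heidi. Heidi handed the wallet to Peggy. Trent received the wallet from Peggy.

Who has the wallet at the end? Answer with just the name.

Tracking the wallet through each event:
Start: Heidi has the wallet.
After event 1: Bob has the wallet.
After event 2: Heidi has the wallet.
After event 3: Bob has the wallet.
After event 4: Heidi has the wallet.
After event 5: Trent has the wallet.
After event 6: Peggy has the wallet.
After event 7: Heidi has the wallet.
After event 8: Peggy has the wallet.
After event 9: Trent has the wallet.

Answer: Trent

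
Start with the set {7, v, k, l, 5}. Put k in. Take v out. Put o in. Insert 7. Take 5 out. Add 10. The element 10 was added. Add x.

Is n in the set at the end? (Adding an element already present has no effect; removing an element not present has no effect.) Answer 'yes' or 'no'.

Tracking the set through each operation:
Start: {5, 7, k, l, v}
Event 1 (add k): already present, no change. Set: {5, 7, k, l, v}
Event 2 (remove v): removed. Set: {5, 7, k, l}
Event 3 (add o): added. Set: {5, 7, k, l, o}
Event 4 (add 7): already present, no change. Set: {5, 7, k, l, o}
Event 5 (remove 5): removed. Set: {7, k, l, o}
Event 6 (add 10): added. Set: {10, 7, k, l, o}
Event 7 (add 10): already present, no change. Set: {10, 7, k, l, o}
Event 8 (add x): added. Set: {10, 7, k, l, o, x}

Final set: {10, 7, k, l, o, x} (size 6)
n is NOT in the final set.

Answer: no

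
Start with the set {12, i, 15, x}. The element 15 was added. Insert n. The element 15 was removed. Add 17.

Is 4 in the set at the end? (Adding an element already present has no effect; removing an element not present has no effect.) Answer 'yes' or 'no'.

Answer: no

Derivation:
Tracking the set through each operation:
Start: {12, 15, i, x}
Event 1 (add 15): already present, no change. Set: {12, 15, i, x}
Event 2 (add n): added. Set: {12, 15, i, n, x}
Event 3 (remove 15): removed. Set: {12, i, n, x}
Event 4 (add 17): added. Set: {12, 17, i, n, x}

Final set: {12, 17, i, n, x} (size 5)
4 is NOT in the final set.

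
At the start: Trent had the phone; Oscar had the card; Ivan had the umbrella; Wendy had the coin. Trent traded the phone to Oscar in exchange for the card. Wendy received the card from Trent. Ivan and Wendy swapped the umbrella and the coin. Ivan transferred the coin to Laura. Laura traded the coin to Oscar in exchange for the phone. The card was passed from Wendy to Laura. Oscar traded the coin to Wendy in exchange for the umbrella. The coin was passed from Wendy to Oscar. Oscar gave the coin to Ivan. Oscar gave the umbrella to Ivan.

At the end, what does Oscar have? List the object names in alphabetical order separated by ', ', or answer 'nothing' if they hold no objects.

Tracking all object holders:
Start: phone:Trent, card:Oscar, umbrella:Ivan, coin:Wendy
Event 1 (swap phone<->card: now phone:Oscar, card:Trent). State: phone:Oscar, card:Trent, umbrella:Ivan, coin:Wendy
Event 2 (give card: Trent -> Wendy). State: phone:Oscar, card:Wendy, umbrella:Ivan, coin:Wendy
Event 3 (swap umbrella<->coin: now umbrella:Wendy, coin:Ivan). State: phone:Oscar, card:Wendy, umbrella:Wendy, coin:Ivan
Event 4 (give coin: Ivan -> Laura). State: phone:Oscar, card:Wendy, umbrella:Wendy, coin:Laura
Event 5 (swap coin<->phone: now coin:Oscar, phone:Laura). State: phone:Laura, card:Wendy, umbrella:Wendy, coin:Oscar
Event 6 (give card: Wendy -> Laura). State: phone:Laura, card:Laura, umbrella:Wendy, coin:Oscar
Event 7 (swap coin<->umbrella: now coin:Wendy, umbrella:Oscar). State: phone:Laura, card:Laura, umbrella:Oscar, coin:Wendy
Event 8 (give coin: Wendy -> Oscar). State: phone:Laura, card:Laura, umbrella:Oscar, coin:Oscar
Event 9 (give coin: Oscar -> Ivan). State: phone:Laura, card:Laura, umbrella:Oscar, coin:Ivan
Event 10 (give umbrella: Oscar -> Ivan). State: phone:Laura, card:Laura, umbrella:Ivan, coin:Ivan

Final state: phone:Laura, card:Laura, umbrella:Ivan, coin:Ivan
Oscar holds: (nothing).

Answer: nothing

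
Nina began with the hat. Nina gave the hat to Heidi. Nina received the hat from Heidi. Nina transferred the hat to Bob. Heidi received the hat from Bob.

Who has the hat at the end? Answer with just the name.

Answer: Heidi

Derivation:
Tracking the hat through each event:
Start: Nina has the hat.
After event 1: Heidi has the hat.
After event 2: Nina has the hat.
After event 3: Bob has the hat.
After event 4: Heidi has the hat.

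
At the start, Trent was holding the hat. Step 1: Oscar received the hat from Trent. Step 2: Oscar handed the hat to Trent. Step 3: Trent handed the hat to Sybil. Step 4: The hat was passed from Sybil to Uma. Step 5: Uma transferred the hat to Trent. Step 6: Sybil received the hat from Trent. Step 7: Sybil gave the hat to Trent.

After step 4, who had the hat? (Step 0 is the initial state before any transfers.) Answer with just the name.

Answer: Uma

Derivation:
Tracking the hat holder through step 4:
After step 0 (start): Trent
After step 1: Oscar
After step 2: Trent
After step 3: Sybil
After step 4: Uma

At step 4, the holder is Uma.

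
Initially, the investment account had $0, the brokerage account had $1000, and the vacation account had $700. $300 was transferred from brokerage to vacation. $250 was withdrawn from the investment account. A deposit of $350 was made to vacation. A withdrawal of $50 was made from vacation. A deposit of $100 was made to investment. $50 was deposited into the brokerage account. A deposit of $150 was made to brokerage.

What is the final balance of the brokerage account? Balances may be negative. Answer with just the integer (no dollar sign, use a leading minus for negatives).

Tracking account balances step by step:
Start: investment=0, brokerage=1000, vacation=700
Event 1 (transfer 300 brokerage -> vacation): brokerage: 1000 - 300 = 700, vacation: 700 + 300 = 1000. Balances: investment=0, brokerage=700, vacation=1000
Event 2 (withdraw 250 from investment): investment: 0 - 250 = -250. Balances: investment=-250, brokerage=700, vacation=1000
Event 3 (deposit 350 to vacation): vacation: 1000 + 350 = 1350. Balances: investment=-250, brokerage=700, vacation=1350
Event 4 (withdraw 50 from vacation): vacation: 1350 - 50 = 1300. Balances: investment=-250, brokerage=700, vacation=1300
Event 5 (deposit 100 to investment): investment: -250 + 100 = -150. Balances: investment=-150, brokerage=700, vacation=1300
Event 6 (deposit 50 to brokerage): brokerage: 700 + 50 = 750. Balances: investment=-150, brokerage=750, vacation=1300
Event 7 (deposit 150 to brokerage): brokerage: 750 + 150 = 900. Balances: investment=-150, brokerage=900, vacation=1300

Final balance of brokerage: 900

Answer: 900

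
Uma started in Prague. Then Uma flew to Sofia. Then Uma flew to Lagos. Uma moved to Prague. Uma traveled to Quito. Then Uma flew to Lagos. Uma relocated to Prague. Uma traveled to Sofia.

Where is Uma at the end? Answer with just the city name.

Answer: Sofia

Derivation:
Tracking Uma's location:
Start: Uma is in Prague.
After move 1: Prague -> Sofia. Uma is in Sofia.
After move 2: Sofia -> Lagos. Uma is in Lagos.
After move 3: Lagos -> Prague. Uma is in Prague.
After move 4: Prague -> Quito. Uma is in Quito.
After move 5: Quito -> Lagos. Uma is in Lagos.
After move 6: Lagos -> Prague. Uma is in Prague.
After move 7: Prague -> Sofia. Uma is in Sofia.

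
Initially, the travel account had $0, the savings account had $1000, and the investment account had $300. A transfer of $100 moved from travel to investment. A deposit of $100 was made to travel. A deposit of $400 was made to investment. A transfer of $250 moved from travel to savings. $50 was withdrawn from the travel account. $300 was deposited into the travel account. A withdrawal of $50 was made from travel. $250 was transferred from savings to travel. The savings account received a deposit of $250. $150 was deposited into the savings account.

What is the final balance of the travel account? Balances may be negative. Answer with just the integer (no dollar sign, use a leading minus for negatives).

Answer: 200

Derivation:
Tracking account balances step by step:
Start: travel=0, savings=1000, investment=300
Event 1 (transfer 100 travel -> investment): travel: 0 - 100 = -100, investment: 300 + 100 = 400. Balances: travel=-100, savings=1000, investment=400
Event 2 (deposit 100 to travel): travel: -100 + 100 = 0. Balances: travel=0, savings=1000, investment=400
Event 3 (deposit 400 to investment): investment: 400 + 400 = 800. Balances: travel=0, savings=1000, investment=800
Event 4 (transfer 250 travel -> savings): travel: 0 - 250 = -250, savings: 1000 + 250 = 1250. Balances: travel=-250, savings=1250, investment=800
Event 5 (withdraw 50 from travel): travel: -250 - 50 = -300. Balances: travel=-300, savings=1250, investment=800
Event 6 (deposit 300 to travel): travel: -300 + 300 = 0. Balances: travel=0, savings=1250, investment=800
Event 7 (withdraw 50 from travel): travel: 0 - 50 = -50. Balances: travel=-50, savings=1250, investment=800
Event 8 (transfer 250 savings -> travel): savings: 1250 - 250 = 1000, travel: -50 + 250 = 200. Balances: travel=200, savings=1000, investment=800
Event 9 (deposit 250 to savings): savings: 1000 + 250 = 1250. Balances: travel=200, savings=1250, investment=800
Event 10 (deposit 150 to savings): savings: 1250 + 150 = 1400. Balances: travel=200, savings=1400, investment=800

Final balance of travel: 200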